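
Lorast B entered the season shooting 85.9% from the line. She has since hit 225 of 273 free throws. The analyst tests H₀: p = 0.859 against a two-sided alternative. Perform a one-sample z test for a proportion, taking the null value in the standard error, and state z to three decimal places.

p̂ = 225/273 ≈ 0.82418.
Under H₀, SE = √(0.859·0.141/273) = √(0.000443659) = 0.02106.
z = (0.82418 − 0.859)/0.02106 = -0.03482/0.02106 = -1.653.
p-value = 2·P(Z > 1.653) ≈ 0.0983.

z = -1.653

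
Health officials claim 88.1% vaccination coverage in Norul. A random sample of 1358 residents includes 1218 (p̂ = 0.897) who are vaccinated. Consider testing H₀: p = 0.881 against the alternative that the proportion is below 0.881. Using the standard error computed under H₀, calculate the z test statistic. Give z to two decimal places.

z = 1.81

p̂ = 1218/1358 = 0.8969.
Standard error under H₀: √(0.881×0.119/1358) = 0.0088.
z = (0.8969 − 0.881)/0.0088 = 0.0159/0.0088 = 1.81.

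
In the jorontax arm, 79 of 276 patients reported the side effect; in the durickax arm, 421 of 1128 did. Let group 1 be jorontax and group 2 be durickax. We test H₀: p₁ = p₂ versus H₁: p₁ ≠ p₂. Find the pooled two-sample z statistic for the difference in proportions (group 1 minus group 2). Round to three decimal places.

p̂₁ = 79/276 = 0.28623, p̂₂ = 421/1128 = 0.37323.
Pooled p̂ = (79+421)/(276+1128) = 500/1404 = 0.35613.
SE = √(p̂(1−p̂)(1/n₁+1/n₂)) = √(0.35613·0.64387·0.00450971) = √(0.00103408) = 0.03216.
z = (0.28623 − 0.37323)/0.03216 = -0.08700/0.03216 = -2.705.
p-value = 2·P(Z > 2.705) ≈ 0.0068.

z = -2.705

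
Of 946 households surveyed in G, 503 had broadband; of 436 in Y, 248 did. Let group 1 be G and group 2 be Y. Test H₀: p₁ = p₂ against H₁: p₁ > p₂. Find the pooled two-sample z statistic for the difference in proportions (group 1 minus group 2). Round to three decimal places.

p̂₁ = 503/946 ≈ 0.53171, p̂₂ = 248/436 ≈ 0.56881.
Pooled p̂ = (503+248)/(946+436) = 751/1382 = 0.54342.
SE = √(p̂(1−p̂)(1/n₁+1/n₂)) = √(0.54342·0.45658·0.00335066) = √(0.000831349) = 0.02883.
z = (0.53171 − 0.56881)/0.02883 = -0.03710/0.02883 = -1.287.
p-value = P(Z > -1.287) ≈ 0.9009.

z = -1.287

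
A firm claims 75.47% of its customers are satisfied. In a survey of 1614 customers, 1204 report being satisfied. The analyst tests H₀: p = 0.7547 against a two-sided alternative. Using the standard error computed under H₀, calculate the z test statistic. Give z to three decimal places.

z = -0.815

p̂ = 1204/1614 ≈ 0.74597.
Under H₀, SE = √(0.7547·0.2453/1614) = √(0.000114701) = 0.01071.
z = (0.74597 − 0.7547)/0.01071 = -0.00873/0.01071 = -0.815.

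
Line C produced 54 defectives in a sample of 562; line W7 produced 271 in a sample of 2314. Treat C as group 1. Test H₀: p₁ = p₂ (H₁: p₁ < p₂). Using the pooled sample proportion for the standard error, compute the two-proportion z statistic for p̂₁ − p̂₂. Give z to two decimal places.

z = -1.41

p̂₁ = 54/562 = 0.0961, p̂₂ = 271/2314 = 0.1171.
Pooled p̂ = (54+271)/(562+2314) = 325/2876 = 0.1130.
SE = √(p̂(1−p̂)(1/n₁+1/n₂)) = √(0.1130·0.8870·0.00221151) = √(0.000221669) = 0.0149.
z = (0.0961 − 0.1171)/0.0149 = -0.0210/0.0149 = -1.41.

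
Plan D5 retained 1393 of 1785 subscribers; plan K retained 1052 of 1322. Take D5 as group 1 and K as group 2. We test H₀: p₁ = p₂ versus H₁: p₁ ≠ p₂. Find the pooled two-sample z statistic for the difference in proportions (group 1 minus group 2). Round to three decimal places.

z = -1.035

p̂₁ = 1393/1785 ≈ 0.780392, p̂₂ = 1052/1322 ≈ 0.795764.
Pooled p̂ = (1393+1052)/(1785+1322) = 2445/3107 = 0.786933.
SE = √(0.16767 × 0.00131665) = 0.014858.
z = (0.780392 − 0.795764)/0.014858 = -0.015372/0.014858 = -1.035.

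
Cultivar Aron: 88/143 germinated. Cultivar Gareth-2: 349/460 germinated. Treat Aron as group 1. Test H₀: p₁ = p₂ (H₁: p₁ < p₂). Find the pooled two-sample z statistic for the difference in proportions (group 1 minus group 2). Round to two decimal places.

z = -3.35

p̂₁ = 88/143 ≈ 0.6154, p̂₂ = 349/460 ≈ 0.7587.
Pooled p̂ = (88+349)/(143+460) = 437/603 = 0.7247.
SE = √(p̂(1−p̂)(1/n₁+1/n₂)) = √(0.7247·0.2753·0.00916692) = √(0.00182885) = 0.0428.
z = (0.6154 − 0.7587)/0.0428 = -0.1433/0.0428 = -3.35.
p-value = P(Z < -3.351) ≈ 0.0004.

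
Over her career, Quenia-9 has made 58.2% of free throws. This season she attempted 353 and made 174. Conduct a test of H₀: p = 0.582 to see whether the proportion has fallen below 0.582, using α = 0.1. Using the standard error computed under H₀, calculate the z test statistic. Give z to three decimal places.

z = -3.393

p̂ = 174/353 ≈ 0.492918.
Under H₀, SE = √(0.582·0.418/353) = √(0.000689167) = 0.026252.
z = (0.492918 − 0.582)/0.026252 = -0.089082/0.026252 = -3.393.
p-value = P(Z < -3.393) ≈ 0.0003; since p < α = 0.1, reject H₀.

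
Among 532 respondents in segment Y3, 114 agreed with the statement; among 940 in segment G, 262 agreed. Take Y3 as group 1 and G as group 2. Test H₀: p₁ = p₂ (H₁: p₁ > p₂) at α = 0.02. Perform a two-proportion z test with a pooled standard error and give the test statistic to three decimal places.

z = -2.723

p̂₁ = 114/532 ≈ 0.21429, p̂₂ = 262/940 ≈ 0.27872.
Pooled p̂ = (114+262)/(532+940) = 376/1472 = 0.25543.
SE = √(0.190188 × 0.00294353) = 0.02366.
z = (0.21429 − 0.27872)/0.02366 = -0.06443/0.02366 = -2.723.
p-value = P(Z > -2.723) ≈ 0.9968; since p > α = 0.02, fail to reject H₀.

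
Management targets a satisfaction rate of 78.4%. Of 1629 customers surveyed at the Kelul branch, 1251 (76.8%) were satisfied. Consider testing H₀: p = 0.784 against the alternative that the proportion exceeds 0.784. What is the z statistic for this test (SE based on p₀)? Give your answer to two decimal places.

z = -1.57

p̂ = 1251/1629 ≈ 0.7680.
Under H₀, SE = √(0.784·0.216/1629) = √(0.000103956) = 0.0102.
z = (0.7680 − 0.784)/0.0102 = -0.0160/0.0102 = -1.57.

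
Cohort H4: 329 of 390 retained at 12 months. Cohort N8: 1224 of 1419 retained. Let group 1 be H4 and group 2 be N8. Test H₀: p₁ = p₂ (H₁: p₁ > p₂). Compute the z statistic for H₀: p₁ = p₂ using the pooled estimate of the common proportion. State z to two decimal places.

p̂₁ = 329/390 = 0.8436, p̂₂ = 1224/1419 = 0.8626.
Pooled p̂ = (329+1224)/(390+1419) = 1553/1809 = 0.8585.
SE = √(0.121488 × 0.00326882) = 0.0199.
z = (0.8436 − 0.8626)/0.0199 = -0.0190/0.0199 = -0.95.
p-value = P(Z > -0.953) ≈ 0.8297.

z = -0.95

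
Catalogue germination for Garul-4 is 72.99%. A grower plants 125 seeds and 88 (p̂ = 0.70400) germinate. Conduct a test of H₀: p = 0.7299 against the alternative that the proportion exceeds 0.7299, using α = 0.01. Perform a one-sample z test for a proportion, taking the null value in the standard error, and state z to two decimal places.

p̂ = 88/125 ≈ 0.7040.
Under H₀, SE = √(0.7299·0.2701/125) = √(0.00157717) = 0.0397.
z = (0.7040 − 0.7299)/0.0397 = -0.0259/0.0397 = -0.65.
p-value = P(Z > -0.652) ≈ 0.7429, so at α = 0.01 we fail to reject H₀.

z = -0.65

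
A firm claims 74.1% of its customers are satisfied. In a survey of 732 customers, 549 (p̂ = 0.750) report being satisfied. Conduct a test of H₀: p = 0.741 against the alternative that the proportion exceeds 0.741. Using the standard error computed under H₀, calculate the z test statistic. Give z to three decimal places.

z = 0.556

p̂ = 549/732 ≈ 0.75000.
Under H₀, SE = √(0.741·0.259/732) = √(0.000262184) = 0.01619.
z = (0.75000 − 0.741)/0.01619 = 0.00900/0.01619 = 0.556.
p-value = P(Z > 0.556) ≈ 0.2892.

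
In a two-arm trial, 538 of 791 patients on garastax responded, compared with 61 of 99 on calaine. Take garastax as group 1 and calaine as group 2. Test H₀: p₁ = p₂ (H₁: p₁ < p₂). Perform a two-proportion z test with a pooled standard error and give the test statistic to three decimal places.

p̂₁ = 538/791 ≈ 0.68015, p̂₂ = 61/99 ≈ 0.61616.
Pooled p̂ = (538+61)/(791+99) = 599/890 = 0.67303.
SE = √(0.220059 × 0.0113652) = 0.05001.
z = (0.68015 − 0.61616)/0.05001 = 0.06399/0.05001 = 1.280.
p-value = P(Z < 1.280) ≈ 0.8996.

z = 1.280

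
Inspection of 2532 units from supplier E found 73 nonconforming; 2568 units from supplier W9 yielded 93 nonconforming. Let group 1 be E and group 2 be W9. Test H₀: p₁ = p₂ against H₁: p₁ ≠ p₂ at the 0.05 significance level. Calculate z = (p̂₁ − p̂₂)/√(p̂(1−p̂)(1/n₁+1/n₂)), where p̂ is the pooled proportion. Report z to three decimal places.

p̂₁ = 73/2532 = 0.028831, p̂₂ = 93/2568 = 0.036215.
Pooled p̂ = (73+93)/(2532+2568) = 166/5100 = 0.032549.
SE = √(0.0314896 × 0.000784353) = 0.004970.
z = (0.028831 − 0.036215)/0.004970 = -0.007384/0.004970 = -1.486.
Two-sided p-value ≈ 2·Φ(−1.486) = 0.1373; since p > α = 0.05, fail to reject H₀.

z = -1.486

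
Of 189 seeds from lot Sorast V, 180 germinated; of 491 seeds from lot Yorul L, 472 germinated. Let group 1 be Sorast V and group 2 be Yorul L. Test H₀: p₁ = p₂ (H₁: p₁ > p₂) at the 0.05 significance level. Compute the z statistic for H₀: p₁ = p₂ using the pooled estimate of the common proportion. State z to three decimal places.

p̂₁ = 180/189 = 0.952381, p̂₂ = 472/491 = 0.961303.
Pooled p̂ = (180+472)/(189+491) = 652/680 = 0.958824.
SE = √(p̂(1−p̂)(1/n₁+1/n₂)) = √(0.958824·0.041176·0.00732767) = √(0.000289303) = 0.017009.
z = (0.952381 − 0.961303)/0.017009 = -0.008922/0.017009 = -0.525.
p-value = P(Z > -0.525) ≈ 0.7001. With α = 0.05, fail to reject H₀.

z = -0.525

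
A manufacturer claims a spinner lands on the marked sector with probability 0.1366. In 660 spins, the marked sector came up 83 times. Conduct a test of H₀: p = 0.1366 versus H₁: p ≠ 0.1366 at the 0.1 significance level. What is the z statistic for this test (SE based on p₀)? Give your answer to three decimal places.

p̂ = 83/660 = 0.12576.
Standard error under H₀: √(0.1366×0.8634/660) = 0.01337.
z = (0.12576 − 0.1366)/0.01337 = -0.01084/0.01337 = -0.811.
Two-sided p-value ≈ 2·Φ(−0.811) = 0.4173; since p > α = 0.1, fail to reject H₀.

z = -0.811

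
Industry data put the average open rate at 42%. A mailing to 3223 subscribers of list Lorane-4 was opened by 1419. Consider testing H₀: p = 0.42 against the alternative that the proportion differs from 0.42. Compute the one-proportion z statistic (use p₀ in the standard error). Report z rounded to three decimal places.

z = 2.332

p̂ = 1419/3223 = 0.440273.
SE = √(p₀(1−p₀)/n) = √(0.2436/3223) = 0.008694.
z = (0.440273 − 0.42)/0.008694 = 0.020273/0.008694 = 2.332.
Two-sided p-value ≈ 2·Φ(−2.332) = 0.0197.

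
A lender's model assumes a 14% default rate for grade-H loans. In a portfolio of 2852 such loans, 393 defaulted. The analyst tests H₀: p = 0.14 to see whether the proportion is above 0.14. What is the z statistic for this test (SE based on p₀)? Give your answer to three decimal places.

p̂ = 393/2852 = 0.137798.
SE = √(p₀(1−p₀)/n) = √(0.1204/2852) = 0.006497.
z = (0.137798 − 0.14)/0.006497 = -0.002202/0.006497 = -0.339.
p-value = P(Z > -0.339) ≈ 0.6327.

z = -0.339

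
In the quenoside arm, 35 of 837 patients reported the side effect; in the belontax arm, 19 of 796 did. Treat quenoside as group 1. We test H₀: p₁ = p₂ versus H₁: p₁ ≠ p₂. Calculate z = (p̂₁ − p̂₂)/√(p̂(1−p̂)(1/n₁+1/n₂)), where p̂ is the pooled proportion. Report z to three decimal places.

z = 2.027

p̂₁ = 35/837 = 0.041816, p̂₂ = 19/796 = 0.023869.
Pooled p̂ = (35+19)/(837+796) = 54/1633 = 0.033068.
SE = √(0.0319745 × 0.00245102) = 0.008853.
z = (0.041816 − 0.023869)/0.008853 = 0.017947/0.008853 = 2.027.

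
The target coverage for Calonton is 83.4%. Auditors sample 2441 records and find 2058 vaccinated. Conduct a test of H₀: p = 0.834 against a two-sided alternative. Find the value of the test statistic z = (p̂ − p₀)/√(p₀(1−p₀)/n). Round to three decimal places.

z = 1.208

p̂ = 2058/2441 ≈ 0.84310.
SE = √(p₀(1−p₀)/n) = √(0.13844/2441) = 0.00753.
z = (0.84310 − 0.834)/0.00753 = 0.00910/0.00753 = 1.208.
p-value = 2·P(Z > 1.208) ≈ 0.2271.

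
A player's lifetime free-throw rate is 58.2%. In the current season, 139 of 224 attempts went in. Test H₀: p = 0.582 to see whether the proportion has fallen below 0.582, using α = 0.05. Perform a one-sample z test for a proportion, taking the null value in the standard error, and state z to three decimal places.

z = 1.169

p̂ = 139/224 = 0.62054.
SE = √(p₀(1−p₀)/n) = √(0.24328/224) = 0.03296.
z = (0.62054 − 0.582)/0.03296 = 0.03854/0.03296 = 1.169.
p-value = P(Z < 1.169) ≈ 0.8789; since p > α = 0.05, fail to reject H₀.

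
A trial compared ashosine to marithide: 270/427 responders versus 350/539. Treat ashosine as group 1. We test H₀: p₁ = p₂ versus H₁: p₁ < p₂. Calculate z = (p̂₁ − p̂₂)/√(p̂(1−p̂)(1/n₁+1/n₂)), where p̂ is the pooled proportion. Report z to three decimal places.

z = -0.548

p̂₁ = 270/427 ≈ 0.63232, p̂₂ = 350/539 ≈ 0.64935.
Pooled p̂ = (270+350)/(427+539) = 620/966 = 0.64182.
SE = √(0.229887 × 0.00419721) = 0.03106.
z = (0.63232 − 0.64935)/0.03106 = -0.01703/0.03106 = -0.548.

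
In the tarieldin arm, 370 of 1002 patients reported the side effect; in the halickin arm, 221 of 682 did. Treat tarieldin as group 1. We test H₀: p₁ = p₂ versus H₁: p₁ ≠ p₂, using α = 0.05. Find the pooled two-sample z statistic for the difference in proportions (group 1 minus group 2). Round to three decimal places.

p̂₁ = 370/1002 = 0.36926, p̂₂ = 221/682 = 0.32405.
Pooled p̂ = (370+221)/(1002+682) = 591/1684 = 0.35095.
SE = √(0.227784 × 0.00246428) = 0.02369.
z = (0.36926 − 0.32405)/0.02369 = 0.04521/0.02369 = 1.908.
p-value = 2·P(Z > 1.908) ≈ 0.0563; since p > α = 0.05, fail to reject H₀.

z = 1.908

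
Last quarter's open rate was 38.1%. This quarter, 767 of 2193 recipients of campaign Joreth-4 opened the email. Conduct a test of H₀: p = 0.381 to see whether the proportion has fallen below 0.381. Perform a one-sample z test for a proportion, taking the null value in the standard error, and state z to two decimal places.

z = -3.01

p̂ = 767/2193 ≈ 0.3497.
Standard error under H₀: √(0.381×0.619/2193) = 0.0104.
z = (0.3497 − 0.381)/0.0104 = -0.0313/0.0104 = -3.01.
p-value = P(Z < -3.014) ≈ 0.0013.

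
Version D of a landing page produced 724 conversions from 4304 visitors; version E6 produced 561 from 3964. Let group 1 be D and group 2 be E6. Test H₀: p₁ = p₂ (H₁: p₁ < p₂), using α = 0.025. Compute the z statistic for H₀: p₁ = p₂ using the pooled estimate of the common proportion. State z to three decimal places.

z = 3.347

p̂₁ = 724/4304 = 0.168216, p̂₂ = 561/3964 = 0.141524.
Pooled p̂ = (724+561)/(4304+3964) = 1285/8268 = 0.155418.
SE = √(0.131264 × 0.000484612) = 0.007976.
z = (0.168216 − 0.141524)/0.007976 = 0.026692/0.007976 = 3.347.
p-value = P(Z < 3.347) ≈ 0.9996, so at α = 0.025 we fail to reject H₀.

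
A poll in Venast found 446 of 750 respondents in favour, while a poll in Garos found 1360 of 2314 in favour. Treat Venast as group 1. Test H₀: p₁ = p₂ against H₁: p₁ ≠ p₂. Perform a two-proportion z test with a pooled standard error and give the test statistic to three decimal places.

z = 0.336

p̂₁ = 446/750 = 0.59467, p̂₂ = 1360/2314 = 0.58773.
Pooled p̂ = (446+1360)/(750+2314) = 1806/3064 = 0.58943.
SE = √(p̂(1−p̂)(1/n₁+1/n₂)) = √(0.58943·0.41057·0.00176549) = √(0.000427253) = 0.02067.
z = (0.59467 − 0.58773)/0.02067 = 0.00694/0.02067 = 0.336.
Two-sided p-value ≈ 2·Φ(−0.336) = 0.7371.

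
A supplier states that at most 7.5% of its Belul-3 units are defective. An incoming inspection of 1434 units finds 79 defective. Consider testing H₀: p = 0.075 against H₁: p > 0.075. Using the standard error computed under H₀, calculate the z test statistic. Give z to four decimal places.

z = -2.8624

p̂ = 79/1434 = 0.0550907.
Under H₀, SE = √(0.075·0.925/1434) = √(4.83787e-05) = 0.0069555.
z = (0.0550907 − 0.075)/0.0069555 = -0.0199093/0.0069555 = -2.8624.
p-value = P(Z > -2.862) ≈ 0.9979.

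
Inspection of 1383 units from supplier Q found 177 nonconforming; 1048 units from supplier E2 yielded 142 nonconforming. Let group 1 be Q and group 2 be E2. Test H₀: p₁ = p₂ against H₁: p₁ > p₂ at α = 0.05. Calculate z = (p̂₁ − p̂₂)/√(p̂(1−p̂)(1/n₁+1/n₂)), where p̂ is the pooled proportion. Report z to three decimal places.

z = -0.543

p̂₁ = 177/1383 ≈ 0.127983, p̂₂ = 142/1048 ≈ 0.135496.
Pooled p̂ = (177+142)/(1383+1048) = 319/2431 = 0.131222.
SE = √(0.114003 × 0.00167726) = 0.013828.
z = (0.127983 − 0.135496)/0.013828 = -0.007513/0.013828 = -0.543.
p-value = P(Z > -0.543) ≈ 0.7066. With α = 0.05, fail to reject H₀.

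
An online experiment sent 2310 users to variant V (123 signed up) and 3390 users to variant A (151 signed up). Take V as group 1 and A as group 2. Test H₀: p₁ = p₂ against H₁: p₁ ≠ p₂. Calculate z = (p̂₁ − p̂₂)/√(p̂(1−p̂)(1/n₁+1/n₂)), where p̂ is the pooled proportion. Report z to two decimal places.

z = 1.51

p̂₁ = 123/2310 = 0.05325, p̂₂ = 151/3390 = 0.04454.
Pooled p̂ = (123+151)/(2310+3390) = 274/5700 = 0.04807.
SE = √(p̂(1−p̂)(1/n₁+1/n₂)) = √(0.04807·0.95193·0.000727886) = √(3.33076e-05) = 0.00577.
z = (0.05325 − 0.04454)/0.00577 = 0.00871/0.00577 = 1.51.
Two-sided p-value ≈ 2·Φ(−1.508) = 0.1315.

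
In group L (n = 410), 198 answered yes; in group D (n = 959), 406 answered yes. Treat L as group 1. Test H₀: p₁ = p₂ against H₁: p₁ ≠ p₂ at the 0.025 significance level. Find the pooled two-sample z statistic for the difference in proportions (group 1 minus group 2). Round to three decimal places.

z = 2.033

p̂₁ = 198/410 = 0.48293, p̂₂ = 406/959 = 0.42336.
Pooled p̂ = (198+406)/(410+959) = 604/1369 = 0.44120.
SE = √(p̂(1−p̂)(1/n₁+1/n₂)) = √(0.44120·0.55880·0.00348178) = √(0.000858405) = 0.02930.
z = (0.48293 − 0.42336)/0.02930 = 0.05957/0.02930 = 2.033.
p-value = 2·P(Z > 2.033) ≈ 0.0420. With α = 0.025, fail to reject H₀.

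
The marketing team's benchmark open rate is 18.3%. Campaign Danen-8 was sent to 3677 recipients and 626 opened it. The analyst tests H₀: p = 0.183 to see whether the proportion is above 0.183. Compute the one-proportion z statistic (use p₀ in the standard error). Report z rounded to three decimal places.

p̂ = 626/3677 ≈ 0.170247.
Standard error under H₀: √(0.183×0.817/3677) = 0.006377.
z = (0.170247 − 0.183)/0.006377 = -0.012753/0.006377 = -2.000.
p-value = P(Z > -2.000) ≈ 0.9772.

z = -2.000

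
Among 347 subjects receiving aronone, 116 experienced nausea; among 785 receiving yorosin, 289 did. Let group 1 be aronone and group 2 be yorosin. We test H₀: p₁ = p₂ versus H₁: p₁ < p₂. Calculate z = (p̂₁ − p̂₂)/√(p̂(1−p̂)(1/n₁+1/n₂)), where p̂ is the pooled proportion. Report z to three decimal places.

p̂₁ = 116/347 = 0.33429, p̂₂ = 289/785 = 0.36815.
Pooled p̂ = (116+289)/(347+785) = 405/1132 = 0.35777.
SE = √(0.229772 × 0.00415573) = 0.03090.
z = (0.33429 − 0.36815)/0.03090 = -0.03386/0.03090 = -1.096.
p-value = P(Z < -1.096) ≈ 0.1366.

z = -1.096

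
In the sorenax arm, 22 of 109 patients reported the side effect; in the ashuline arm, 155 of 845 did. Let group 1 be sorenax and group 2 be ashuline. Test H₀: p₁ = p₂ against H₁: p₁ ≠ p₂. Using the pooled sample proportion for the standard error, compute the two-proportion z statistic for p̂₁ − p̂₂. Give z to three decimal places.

p̂₁ = 22/109 ≈ 0.20183, p̂₂ = 155/845 ≈ 0.18343.
Pooled p̂ = (22+155)/(109+845) = 177/954 = 0.18553.
SE = √(0.151112 × 0.0103577) = 0.03956.
z = (0.20183 − 0.18343)/0.03956 = 0.01840/0.03956 = 0.465.

z = 0.465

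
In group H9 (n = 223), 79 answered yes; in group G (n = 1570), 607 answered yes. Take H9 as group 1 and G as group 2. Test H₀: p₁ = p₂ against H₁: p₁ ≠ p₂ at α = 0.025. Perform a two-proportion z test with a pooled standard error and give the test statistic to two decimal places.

p̂₁ = 79/223 = 0.3543, p̂₂ = 607/1570 = 0.3866.
Pooled p̂ = (79+607)/(223+1570) = 686/1793 = 0.3826.
SE = √(p̂(1−p̂)(1/n₁+1/n₂)) = √(0.3826·0.6174·0.00512125) = √(0.00120973) = 0.0348.
z = (0.3543 − 0.3866)/0.0348 = -0.0323/0.0348 = -0.93.
Two-sided p-value ≈ 2·Φ(−0.931) = 0.3521, so at α = 0.025 we fail to reject H₀.

z = -0.93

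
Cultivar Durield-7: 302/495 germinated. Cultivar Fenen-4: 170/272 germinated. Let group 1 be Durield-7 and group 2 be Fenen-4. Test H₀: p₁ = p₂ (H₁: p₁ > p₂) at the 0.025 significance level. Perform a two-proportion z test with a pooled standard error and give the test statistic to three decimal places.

p̂₁ = 302/495 ≈ 0.61010, p̂₂ = 170/272 ≈ 0.62500.
Pooled p̂ = (302+170)/(495+272) = 472/767 = 0.61538.
SE = √(p̂(1−p̂)(1/n₁+1/n₂)) = √(0.61538·0.38462·0.00569667) = √(0.00134832) = 0.03672.
z = (0.61010 − 0.62500)/0.03672 = -0.01490/0.03672 = -0.406.
p-value = P(Z > -0.406) ≈ 0.6575; since p > α = 0.025, fail to reject H₀.

z = -0.406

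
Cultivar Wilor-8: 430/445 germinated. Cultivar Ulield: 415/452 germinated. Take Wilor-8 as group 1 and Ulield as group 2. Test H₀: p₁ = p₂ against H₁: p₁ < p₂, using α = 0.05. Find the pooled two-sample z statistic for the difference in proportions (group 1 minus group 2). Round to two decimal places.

z = 3.09

p̂₁ = 430/445 = 0.9663, p̂₂ = 415/452 = 0.9181.
Pooled p̂ = (430+415)/(445+452) = 845/897 = 0.9420.
SE = √(0.0546104 × 0.00445958) = 0.0156.
z = (0.9663 − 0.9181)/0.0156 = 0.0482/0.0156 = 3.09.
p-value = P(Z < 3.085) ≈ 0.9990. With α = 0.05, fail to reject H₀.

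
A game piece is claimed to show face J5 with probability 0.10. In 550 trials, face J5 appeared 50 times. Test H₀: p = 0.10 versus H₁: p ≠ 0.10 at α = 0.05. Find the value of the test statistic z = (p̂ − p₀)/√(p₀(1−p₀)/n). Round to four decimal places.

p̂ = 50/550 ≈ 0.090909.
Under H₀, SE = √(0.1·0.9/550) = √(0.000163636) = 0.012792.
z = (0.090909 − 0.1)/0.012792 = -0.009091/0.012792 = -0.7107.
p-value = 2·P(Z > 0.711) ≈ 0.4773. With α = 0.05, fail to reject H₀.

z = -0.7107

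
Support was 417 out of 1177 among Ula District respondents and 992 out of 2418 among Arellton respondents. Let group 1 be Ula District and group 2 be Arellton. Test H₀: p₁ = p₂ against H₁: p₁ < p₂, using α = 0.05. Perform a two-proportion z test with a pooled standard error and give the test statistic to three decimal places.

z = -3.226

p̂₁ = 417/1177 ≈ 0.35429, p̂₂ = 992/2418 ≈ 0.41026.
Pooled p̂ = (417+992)/(1177+2418) = 1409/3595 = 0.39193.
SE = √(0.238322 × 0.00126318) = 0.01735.
z = (0.35429 − 0.41026)/0.01735 = -0.05597/0.01735 = -3.226.
p-value = P(Z < -3.226) ≈ 0.0006; since p < α = 0.05, reject H₀.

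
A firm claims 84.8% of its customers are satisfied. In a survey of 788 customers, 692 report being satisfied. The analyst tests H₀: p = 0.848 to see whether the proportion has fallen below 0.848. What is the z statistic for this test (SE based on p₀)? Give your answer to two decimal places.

p̂ = 692/788 ≈ 0.8782.
SE = √(p₀(1−p₀)/n) = √(0.1289/788) = 0.0128.
z = (0.8782 − 0.848)/0.0128 = 0.0302/0.0128 = 2.36.
p-value = P(Z < 2.359) ≈ 0.9908.

z = 2.36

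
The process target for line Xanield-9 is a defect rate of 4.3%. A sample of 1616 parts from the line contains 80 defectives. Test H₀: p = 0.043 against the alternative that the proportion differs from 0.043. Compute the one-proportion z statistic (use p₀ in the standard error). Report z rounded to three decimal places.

z = 1.289

p̂ = 80/1616 = 0.049505.
SE = √(p₀(1−p₀)/n) = √(0.041151/1616) = 0.005046.
z = (0.049505 − 0.043)/0.005046 = 0.006505/0.005046 = 1.289.
Two-sided p-value ≈ 2·Φ(−1.289) = 0.1974.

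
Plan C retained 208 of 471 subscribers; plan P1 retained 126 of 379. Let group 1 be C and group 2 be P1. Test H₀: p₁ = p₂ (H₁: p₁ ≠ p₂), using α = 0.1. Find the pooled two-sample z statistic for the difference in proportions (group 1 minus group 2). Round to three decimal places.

p̂₁ = 208/471 = 0.44161, p̂₂ = 126/379 = 0.33245.
Pooled p̂ = (208+126)/(471+379) = 334/850 = 0.39294.
SE = √(p̂(1−p̂)(1/n₁+1/n₂)) = √(0.39294·0.60706·0.00476166) = √(0.00113584) = 0.03370.
z = (0.44161 − 0.33245)/0.03370 = 0.10916/0.03370 = 3.239.
p-value = 2·P(Z > 3.239) ≈ 0.0012, so at α = 0.1 we reject H₀.

z = 3.239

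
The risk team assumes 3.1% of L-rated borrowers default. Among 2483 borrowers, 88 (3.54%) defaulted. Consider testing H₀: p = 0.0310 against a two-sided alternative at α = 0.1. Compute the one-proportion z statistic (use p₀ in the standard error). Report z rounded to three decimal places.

p̂ = 88/2483 ≈ 0.035441.
SE = √(p₀(1−p₀)/n) = √(0.030039/2483) = 0.003478.
z = (0.035441 − 0.031)/0.003478 = 0.004441/0.003478 = 1.277.
p-value = 2·P(Z > 1.277) ≈ 0.2017, so at α = 0.1 we fail to reject H₀.

z = 1.277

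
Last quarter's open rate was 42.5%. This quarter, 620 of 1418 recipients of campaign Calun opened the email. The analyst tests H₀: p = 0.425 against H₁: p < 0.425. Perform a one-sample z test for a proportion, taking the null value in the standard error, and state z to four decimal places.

z = 0.9320

p̂ = 620/1418 ≈ 0.4372355.
SE = √(p₀(1−p₀)/n) = √(0.24437/1418) = 0.0131277.
z = (0.4372355 − 0.425)/0.0131277 = 0.0122355/0.0131277 = 0.9320.
p-value = P(Z < 0.932) ≈ 0.8243.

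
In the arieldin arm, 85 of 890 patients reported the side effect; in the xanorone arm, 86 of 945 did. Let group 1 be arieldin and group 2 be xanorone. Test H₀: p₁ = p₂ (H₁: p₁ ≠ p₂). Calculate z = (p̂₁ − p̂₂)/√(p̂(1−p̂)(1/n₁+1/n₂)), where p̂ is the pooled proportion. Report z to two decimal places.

p̂₁ = 85/890 = 0.0955, p̂₂ = 86/945 = 0.0910.
Pooled p̂ = (85+86)/(890+945) = 171/1835 = 0.0932.
SE = √(0.084504 × 0.0021818) = 0.0136.
z = (0.0955 − 0.0910)/0.0136 = 0.0045/0.0136 = 0.33.

z = 0.33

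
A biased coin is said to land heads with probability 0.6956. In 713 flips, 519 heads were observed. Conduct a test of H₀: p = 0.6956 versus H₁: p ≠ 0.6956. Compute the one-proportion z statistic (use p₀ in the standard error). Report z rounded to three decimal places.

z = 1.875

p̂ = 519/713 ≈ 0.72791.
SE = √(p₀(1−p₀)/n) = √(0.21174/713) = 0.01723.
z = (0.72791 − 0.6956)/0.01723 = 0.03231/0.01723 = 1.875.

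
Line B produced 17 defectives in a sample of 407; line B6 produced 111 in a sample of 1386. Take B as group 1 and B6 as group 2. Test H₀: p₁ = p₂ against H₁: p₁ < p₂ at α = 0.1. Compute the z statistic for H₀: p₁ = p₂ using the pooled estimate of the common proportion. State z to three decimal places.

p̂₁ = 17/407 = 0.041769, p̂₂ = 111/1386 = 0.080087.
Pooled p̂ = (17+111)/(407+1386) = 128/1793 = 0.071389.
SE = √(p̂(1−p̂)(1/n₁+1/n₂)) = √(0.071389·0.928611·0.0031785) = √(0.000210711) = 0.014516.
z = (0.041769 − 0.080087)/0.014516 = -0.038318/0.014516 = -2.640.
p-value = P(Z < -2.640) ≈ 0.0041, so at α = 0.1 we reject H₀.

z = -2.640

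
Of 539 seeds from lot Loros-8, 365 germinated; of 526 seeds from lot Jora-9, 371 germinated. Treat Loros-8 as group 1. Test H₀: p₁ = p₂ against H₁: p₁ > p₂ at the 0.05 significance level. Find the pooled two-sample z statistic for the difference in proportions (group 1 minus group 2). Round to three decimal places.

z = -0.994

p̂₁ = 365/539 = 0.67718, p̂₂ = 371/526 = 0.70532.
Pooled p̂ = (365+371)/(539+526) = 736/1065 = 0.69108.
SE = √(0.213489 × 0.00375643) = 0.02832.
z = (0.67718 − 0.70532)/0.02832 = -0.02814/0.02832 = -0.994.
p-value = P(Z > -0.994) ≈ 0.8398; since p > α = 0.05, fail to reject H₀.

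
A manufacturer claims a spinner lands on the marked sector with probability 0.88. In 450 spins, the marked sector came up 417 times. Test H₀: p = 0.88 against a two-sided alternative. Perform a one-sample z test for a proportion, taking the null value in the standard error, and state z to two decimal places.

z = 3.05

p̂ = 417/450 = 0.9267.
Under H₀, SE = √(0.88·0.12/450) = √(0.000234667) = 0.0153.
z = (0.9267 − 0.88)/0.0153 = 0.0467/0.0153 = 3.05.
Two-sided p-value ≈ 2·Φ(−3.046) = 0.0023.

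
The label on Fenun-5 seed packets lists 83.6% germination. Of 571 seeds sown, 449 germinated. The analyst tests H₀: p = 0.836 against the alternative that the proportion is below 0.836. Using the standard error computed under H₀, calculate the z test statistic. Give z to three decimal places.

z = -3.205

p̂ = 449/571 = 0.786340.
Standard error under H₀: √(0.836×0.164/571) = 0.015496.
z = (0.786340 − 0.836)/0.015496 = -0.049660/0.015496 = -3.205.
p-value = P(Z < -3.205) ≈ 0.0007.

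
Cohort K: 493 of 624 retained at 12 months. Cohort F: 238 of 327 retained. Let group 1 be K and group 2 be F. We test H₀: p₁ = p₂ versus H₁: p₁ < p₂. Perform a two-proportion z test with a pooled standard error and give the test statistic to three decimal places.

z = 2.162

p̂₁ = 493/624 ≈ 0.79006, p̂₂ = 238/327 ≈ 0.72783.
Pooled p̂ = (493+238)/(624+327) = 731/951 = 0.76866.
SE = √(p̂(1−p̂)(1/n₁+1/n₂)) = √(0.76866·0.23134·0.00466067) = √(0.000828757) = 0.02879.
z = (0.79006 − 0.72783)/0.02879 = 0.06223/0.02879 = 2.162.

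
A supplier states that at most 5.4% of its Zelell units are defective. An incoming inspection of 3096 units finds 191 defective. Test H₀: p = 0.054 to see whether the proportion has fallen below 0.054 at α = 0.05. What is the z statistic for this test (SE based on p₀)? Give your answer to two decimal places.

p̂ = 191/3096 ≈ 0.06169.
Under H₀, SE = √(0.054·0.946/3096) = √(1.65e-05) = 0.00406.
z = (0.06169 − 0.054)/0.00406 = 0.00769/0.00406 = 1.89.
p-value = P(Z < 1.894) ≈ 0.9709. With α = 0.05, fail to reject H₀.

z = 1.89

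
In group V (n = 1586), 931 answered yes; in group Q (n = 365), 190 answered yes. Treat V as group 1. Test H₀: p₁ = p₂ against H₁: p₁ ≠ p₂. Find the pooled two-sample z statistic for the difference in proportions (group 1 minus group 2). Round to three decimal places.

z = 2.316

p̂₁ = 931/1586 ≈ 0.58701, p̂₂ = 190/365 ≈ 0.52055.
Pooled p̂ = (931+190)/(1586+365) = 1121/1951 = 0.57458.
SE = √(0.244438 × 0.00337024) = 0.02870.
z = (0.58701 − 0.52055)/0.02870 = 0.06646/0.02870 = 2.316.
Two-sided p-value ≈ 2·Φ(−2.316) = 0.0206.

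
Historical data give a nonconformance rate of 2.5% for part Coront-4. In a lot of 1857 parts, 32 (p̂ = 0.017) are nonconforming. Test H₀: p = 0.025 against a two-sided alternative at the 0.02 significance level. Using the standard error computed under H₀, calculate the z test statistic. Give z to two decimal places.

z = -2.14

p̂ = 32/1857 ≈ 0.017232.
SE = √(p₀(1−p₀)/n) = √(0.024375/1857) = 0.003623.
z = (0.017232 − 0.025)/0.003623 = -0.007768/0.003623 = -2.14.
p-value = 2·P(Z > 2.144) ≈ 0.0320, so at α = 0.02 we fail to reject H₀.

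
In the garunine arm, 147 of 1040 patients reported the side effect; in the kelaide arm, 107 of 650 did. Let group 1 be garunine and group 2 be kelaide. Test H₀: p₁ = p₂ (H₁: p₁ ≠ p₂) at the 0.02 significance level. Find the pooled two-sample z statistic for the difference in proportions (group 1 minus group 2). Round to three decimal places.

p̂₁ = 147/1040 = 0.14135, p̂₂ = 107/650 = 0.16462.
Pooled p̂ = (147+107)/(1040+650) = 254/1690 = 0.15030.
SE = √(p̂(1−p̂)(1/n₁+1/n₂)) = √(0.15030·0.84970·0.0025) = √(0.000319268) = 0.01787.
z = (0.14135 − 0.16462)/0.01787 = -0.02327/0.01787 = -1.302.
Two-sided p-value ≈ 2·Φ(−1.302) = 0.1928, so at α = 0.02 we fail to reject H₀.

z = -1.302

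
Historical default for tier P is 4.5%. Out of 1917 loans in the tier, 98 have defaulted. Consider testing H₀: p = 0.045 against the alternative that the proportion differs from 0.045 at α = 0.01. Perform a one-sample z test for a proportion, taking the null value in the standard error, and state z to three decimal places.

p̂ = 98/1917 ≈ 0.051122.
Standard error under H₀: √(0.045×0.955/1917) = 0.004735.
z = (0.051122 − 0.045)/0.004735 = 0.006122/0.004735 = 1.293.
p-value = 2·P(Z > 1.293) ≈ 0.1960; since p > α = 0.01, fail to reject H₀.

z = 1.293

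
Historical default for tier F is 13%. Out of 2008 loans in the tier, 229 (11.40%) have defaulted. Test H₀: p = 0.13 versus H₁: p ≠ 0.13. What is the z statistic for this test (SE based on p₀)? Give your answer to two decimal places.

p̂ = 229/2008 ≈ 0.1140.
SE = √(p₀(1−p₀)/n) = √(0.1131/2008) = 0.0075.
z = (0.1140 − 0.13)/0.0075 = -0.0160/0.0075 = -2.13.
p-value = 2·P(Z > 2.126) ≈ 0.0335.

z = -2.13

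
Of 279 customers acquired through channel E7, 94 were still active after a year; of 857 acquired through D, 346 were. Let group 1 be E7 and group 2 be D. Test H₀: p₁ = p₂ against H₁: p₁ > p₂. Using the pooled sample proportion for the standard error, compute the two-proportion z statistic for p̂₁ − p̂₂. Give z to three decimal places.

z = -1.990

p̂₁ = 94/279 ≈ 0.33692, p̂₂ = 346/857 ≈ 0.40373.
Pooled p̂ = (94+346)/(279+857) = 440/1136 = 0.38732.
SE = √(p̂(1−p̂)(1/n₁+1/n₂)) = √(0.38732·0.61268·0.00475109) = √(0.00112745) = 0.03358.
z = (0.33692 − 0.40373)/0.03358 = -0.06681/0.03358 = -1.990.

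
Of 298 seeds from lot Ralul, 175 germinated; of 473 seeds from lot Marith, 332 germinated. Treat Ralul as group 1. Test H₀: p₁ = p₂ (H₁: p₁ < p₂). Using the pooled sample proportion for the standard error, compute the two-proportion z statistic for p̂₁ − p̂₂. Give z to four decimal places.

p̂₁ = 175/298 = 0.587248, p̂₂ = 332/473 = 0.701903.
Pooled p̂ = (175+332)/(298+473) = 507/771 = 0.657588.
SE = √(p̂(1−p̂)(1/n₁+1/n₂)) = √(0.657588·0.342412·0.00546987) = √(0.00123163) = 0.035095.
z = (0.587248 − 0.701903)/0.035095 = -0.114655/0.035095 = -3.2670.
p-value = P(Z < -3.267) ≈ 0.0005.

z = -3.2670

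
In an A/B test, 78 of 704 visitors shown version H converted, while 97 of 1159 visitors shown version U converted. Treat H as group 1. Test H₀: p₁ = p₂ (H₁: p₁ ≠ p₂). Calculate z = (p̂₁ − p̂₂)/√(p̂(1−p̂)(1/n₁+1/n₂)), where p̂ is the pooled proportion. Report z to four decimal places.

z = 1.9442

p̂₁ = 78/704 ≈ 0.110795, p̂₂ = 97/1159 ≈ 0.083693.
Pooled p̂ = (78+97)/(704+1159) = 175/1863 = 0.093935.
SE = √(p̂(1−p̂)(1/n₁+1/n₂)) = √(0.093935·0.906065·0.00228327) = √(0.000194331) = 0.013940.
z = (0.110795 − 0.083693)/0.013940 = 0.027102/0.013940 = 1.9442.
p-value = 2·P(Z > 1.944) ≈ 0.0519.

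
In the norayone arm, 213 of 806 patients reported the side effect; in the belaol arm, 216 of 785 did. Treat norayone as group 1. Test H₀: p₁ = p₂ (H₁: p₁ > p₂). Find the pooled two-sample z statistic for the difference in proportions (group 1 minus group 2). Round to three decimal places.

p̂₁ = 213/806 ≈ 0.26427, p̂₂ = 216/785 ≈ 0.27516.
Pooled p̂ = (213+216)/(806+785) = 429/1591 = 0.26964.
SE = √(p̂(1−p̂)(1/n₁+1/n₂)) = √(0.26964·0.73036·0.00251458) = √(0.000495209) = 0.02225.
z = (0.26427 − 0.27516)/0.02225 = -0.01089/0.02225 = -0.489.

z = -0.489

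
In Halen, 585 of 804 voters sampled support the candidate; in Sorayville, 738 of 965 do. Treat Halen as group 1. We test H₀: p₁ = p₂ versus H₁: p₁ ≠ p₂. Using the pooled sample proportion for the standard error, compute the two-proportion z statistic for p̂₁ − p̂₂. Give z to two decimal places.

p̂₁ = 585/804 ≈ 0.72761, p̂₂ = 738/965 ≈ 0.76477.
Pooled p̂ = (585+738)/(804+965) = 1323/1769 = 0.74788.
SE = √(p̂(1−p̂)(1/n₁+1/n₂)) = √(0.74788·0.25212·0.00228005) = √(0.000429916) = 0.02073.
z = (0.72761 − 0.76477)/0.02073 = -0.03716/0.02073 = -1.79.
p-value = 2·P(Z > 1.792) ≈ 0.0731.

z = -1.79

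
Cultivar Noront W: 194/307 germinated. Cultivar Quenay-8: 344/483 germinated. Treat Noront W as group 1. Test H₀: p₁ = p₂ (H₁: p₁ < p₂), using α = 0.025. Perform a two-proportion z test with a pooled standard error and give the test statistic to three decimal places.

z = -2.360

p̂₁ = 194/307 = 0.63192, p̂₂ = 344/483 = 0.71222.
Pooled p̂ = (194+344)/(307+483) = 538/790 = 0.68101.
SE = √(p̂(1−p̂)(1/n₁+1/n₂)) = √(0.68101·0.31899·0.00532772) = √(0.00115736) = 0.03402.
z = (0.63192 − 0.71222)/0.03402 = -0.08030/0.03402 = -2.360.
p-value = P(Z < -2.360) ≈ 0.0091, so at α = 0.025 we reject H₀.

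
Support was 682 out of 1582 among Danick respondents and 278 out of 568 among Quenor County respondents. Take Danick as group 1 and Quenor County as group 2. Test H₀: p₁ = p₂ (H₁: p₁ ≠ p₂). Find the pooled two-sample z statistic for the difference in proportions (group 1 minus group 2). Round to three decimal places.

z = -2.399

p̂₁ = 682/1582 ≈ 0.43110, p̂₂ = 278/568 ≈ 0.48944.
Pooled p̂ = (682+278)/(1582+568) = 960/2150 = 0.44651.
SE = √(p̂(1−p̂)(1/n₁+1/n₂)) = √(0.44651·0.55349·0.00239267) = √(0.000591323) = 0.02432.
z = (0.43110 − 0.48944)/0.02432 = -0.05834/0.02432 = -2.399.
p-value = 2·P(Z > 2.399) ≈ 0.0164.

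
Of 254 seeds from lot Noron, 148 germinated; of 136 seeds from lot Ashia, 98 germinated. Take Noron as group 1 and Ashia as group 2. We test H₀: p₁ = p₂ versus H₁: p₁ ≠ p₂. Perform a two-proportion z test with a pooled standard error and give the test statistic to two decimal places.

z = -2.69

p̂₁ = 148/254 = 0.5827, p̂₂ = 98/136 = 0.7206.
Pooled p̂ = (148+98)/(254+136) = 246/390 = 0.6308.
SE = √(0.232899 × 0.0112899) = 0.0513.
z = (0.5827 − 0.7206)/0.0513 = -0.1379/0.0513 = -2.69.
Two-sided p-value ≈ 2·Φ(−2.689) = 0.0072.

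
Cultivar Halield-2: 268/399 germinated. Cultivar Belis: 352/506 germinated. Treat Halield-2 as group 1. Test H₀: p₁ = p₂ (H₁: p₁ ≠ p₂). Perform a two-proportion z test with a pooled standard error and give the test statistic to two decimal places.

z = -0.77

p̂₁ = 268/399 ≈ 0.6717, p̂₂ = 352/506 ≈ 0.6957.
Pooled p̂ = (268+352)/(399+506) = 620/905 = 0.6851.
SE = √(p̂(1−p̂)(1/n₁+1/n₂)) = √(0.6851·0.3149·0.00448255) = √(0.000967085) = 0.0311.
z = (0.6717 − 0.6957)/0.0311 = -0.0240/0.0311 = -0.77.
Two-sided p-value ≈ 2·Φ(−0.771) = 0.4408.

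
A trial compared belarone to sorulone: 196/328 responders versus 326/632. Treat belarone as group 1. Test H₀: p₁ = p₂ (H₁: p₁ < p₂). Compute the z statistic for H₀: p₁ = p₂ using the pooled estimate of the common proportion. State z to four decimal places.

z = 2.4115

p̂₁ = 196/328 ≈ 0.597561, p̂₂ = 326/632 ≈ 0.515823.
Pooled p̂ = (196+326)/(328+632) = 522/960 = 0.543750.
SE = √(0.248086 × 0.00463106) = 0.033895.
z = (0.597561 − 0.515823)/0.033895 = 0.081738/0.033895 = 2.4115.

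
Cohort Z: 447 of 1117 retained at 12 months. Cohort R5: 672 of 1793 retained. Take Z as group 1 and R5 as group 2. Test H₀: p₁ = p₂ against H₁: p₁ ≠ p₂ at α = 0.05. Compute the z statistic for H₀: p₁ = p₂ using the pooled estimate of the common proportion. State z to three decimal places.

z = 1.369

p̂₁ = 447/1117 = 0.40018, p̂₂ = 672/1793 = 0.37479.
Pooled p̂ = (447+672)/(1117+1793) = 1119/2910 = 0.38454.
SE = √(p̂(1−p̂)(1/n₁+1/n₂)) = √(0.38454·0.61546·0.00145298) = √(0.000343874) = 0.01854.
z = (0.40018 − 0.37479)/0.01854 = 0.02539/0.01854 = 1.369.
p-value = 2·P(Z > 1.369) ≈ 0.1710, so at α = 0.05 we fail to reject H₀.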